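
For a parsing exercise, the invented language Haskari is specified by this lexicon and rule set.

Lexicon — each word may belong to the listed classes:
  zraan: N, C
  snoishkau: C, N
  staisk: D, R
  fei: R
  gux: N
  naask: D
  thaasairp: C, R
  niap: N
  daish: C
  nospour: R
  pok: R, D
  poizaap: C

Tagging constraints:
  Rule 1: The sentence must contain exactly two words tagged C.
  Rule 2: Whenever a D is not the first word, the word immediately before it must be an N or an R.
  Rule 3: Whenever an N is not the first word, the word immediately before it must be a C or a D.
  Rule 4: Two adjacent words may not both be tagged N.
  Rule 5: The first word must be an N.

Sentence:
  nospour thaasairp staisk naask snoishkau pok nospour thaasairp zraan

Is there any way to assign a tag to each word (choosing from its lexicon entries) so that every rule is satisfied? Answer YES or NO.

NO

Candidates per position — 1:nospour {R}; 2:thaasairp {C,R}; 3:staisk {D,R}; 4:naask {D}; 5:snoishkau {C,N}; 6:pok {R,D}; 7:nospour {R}; 8:thaasairp {C,R}; 9:zraan {N,C}.
Rule 5 cannot be satisfied by any choice of tags from the lexicon.
So there is no consistent tagging.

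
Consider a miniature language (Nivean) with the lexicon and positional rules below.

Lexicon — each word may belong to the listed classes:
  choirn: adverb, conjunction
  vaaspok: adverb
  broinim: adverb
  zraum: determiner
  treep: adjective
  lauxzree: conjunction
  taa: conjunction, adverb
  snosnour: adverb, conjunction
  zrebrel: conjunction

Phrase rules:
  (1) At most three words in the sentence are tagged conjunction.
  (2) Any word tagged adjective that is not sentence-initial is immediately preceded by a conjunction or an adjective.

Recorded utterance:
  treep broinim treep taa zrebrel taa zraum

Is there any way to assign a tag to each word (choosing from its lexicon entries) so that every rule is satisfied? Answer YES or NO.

Candidates per position — 1:treep {adjective}; 2:broinim {adverb}; 3:treep {adjective}; 4:taa {conjunction,adverb}; 5:zrebrel {conjunction}; 6:taa {conjunction,adverb}; 7:zraum {determiner}.
Rule 2 cannot be satisfied by any choice of tags from the lexicon.
So there is no consistent tagging.

NO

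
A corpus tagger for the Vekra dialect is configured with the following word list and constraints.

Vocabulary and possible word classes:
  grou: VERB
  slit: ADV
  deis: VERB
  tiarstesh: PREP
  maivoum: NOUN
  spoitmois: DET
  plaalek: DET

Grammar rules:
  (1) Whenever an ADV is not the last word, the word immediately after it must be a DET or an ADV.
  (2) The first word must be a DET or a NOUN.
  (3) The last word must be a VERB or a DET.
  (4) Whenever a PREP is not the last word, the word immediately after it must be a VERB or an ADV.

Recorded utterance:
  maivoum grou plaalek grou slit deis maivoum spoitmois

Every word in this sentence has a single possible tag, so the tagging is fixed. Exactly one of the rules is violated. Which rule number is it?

Fixed tagging: NOUN VERB DET VERB ADV VERB NOUN DET.
Rule check: R1 violated, R2 holds, R3 holds, R4 holds.
Only rule 1 fails.

1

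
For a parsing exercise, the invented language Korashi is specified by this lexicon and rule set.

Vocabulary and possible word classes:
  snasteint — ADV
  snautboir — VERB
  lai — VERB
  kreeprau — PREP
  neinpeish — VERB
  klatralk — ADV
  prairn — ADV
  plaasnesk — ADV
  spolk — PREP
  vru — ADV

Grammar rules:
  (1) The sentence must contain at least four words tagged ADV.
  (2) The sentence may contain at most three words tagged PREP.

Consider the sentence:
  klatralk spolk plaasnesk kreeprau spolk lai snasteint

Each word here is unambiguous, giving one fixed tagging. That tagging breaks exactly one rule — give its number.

Fixed tagging: ADV PREP ADV PREP PREP VERB ADV.
Applying the rules: R1 ✗, R2 ✓.
Only rule 1 fails.

1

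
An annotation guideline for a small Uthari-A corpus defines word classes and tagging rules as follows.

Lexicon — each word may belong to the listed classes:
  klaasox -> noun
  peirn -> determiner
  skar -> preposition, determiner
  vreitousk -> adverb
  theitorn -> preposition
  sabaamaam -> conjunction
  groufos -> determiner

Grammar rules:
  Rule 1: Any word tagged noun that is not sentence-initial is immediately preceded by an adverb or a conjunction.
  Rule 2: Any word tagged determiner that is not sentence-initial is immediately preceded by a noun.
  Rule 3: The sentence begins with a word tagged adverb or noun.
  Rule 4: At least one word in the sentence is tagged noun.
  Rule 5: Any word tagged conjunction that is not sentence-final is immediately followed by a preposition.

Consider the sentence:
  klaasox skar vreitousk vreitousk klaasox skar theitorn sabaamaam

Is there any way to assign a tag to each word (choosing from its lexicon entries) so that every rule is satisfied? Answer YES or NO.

Candidates per position — 1:klaasox {noun}; 2:skar {preposition,determiner}; 3:vreitousk {adverb}; 4:vreitousk {adverb}; 5:klaasox {noun}; 6:skar {preposition,determiner}; 7:theitorn {preposition}; 8:sabaamaam {conjunction}.
One satisfying assignment: noun determiner adverb adverb noun preposition preposition conjunction.
Checking: rule 1 holds; rule 2 holds; rule 3 holds; rule 4 holds; rule 5 holds.

YES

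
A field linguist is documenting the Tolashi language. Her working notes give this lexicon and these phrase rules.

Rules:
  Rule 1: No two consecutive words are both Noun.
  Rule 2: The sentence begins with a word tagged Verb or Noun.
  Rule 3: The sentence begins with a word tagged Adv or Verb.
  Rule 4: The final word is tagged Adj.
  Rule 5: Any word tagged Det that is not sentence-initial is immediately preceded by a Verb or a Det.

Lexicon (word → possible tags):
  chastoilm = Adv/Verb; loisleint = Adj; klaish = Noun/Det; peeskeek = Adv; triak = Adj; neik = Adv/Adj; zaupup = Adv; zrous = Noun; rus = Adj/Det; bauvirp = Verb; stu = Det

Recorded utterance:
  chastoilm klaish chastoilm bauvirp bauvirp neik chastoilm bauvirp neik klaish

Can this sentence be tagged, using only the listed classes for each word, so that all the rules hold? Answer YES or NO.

NO

Candidates per position — 1:chastoilm {Adv,Verb}; 2:klaish {Noun,Det}; 3:chastoilm {Adv,Verb}; 4:bauvirp {Verb}; 5:bauvirp {Verb}; 6:neik {Adv,Adj}; 7:chastoilm {Adv,Verb}; 8:bauvirp {Verb}; 9:neik {Adv,Adj}; 10:klaish {Noun,Det}.
Rule 4 cannot be satisfied by any choice of tags from the lexicon.
So there is no consistent tagging.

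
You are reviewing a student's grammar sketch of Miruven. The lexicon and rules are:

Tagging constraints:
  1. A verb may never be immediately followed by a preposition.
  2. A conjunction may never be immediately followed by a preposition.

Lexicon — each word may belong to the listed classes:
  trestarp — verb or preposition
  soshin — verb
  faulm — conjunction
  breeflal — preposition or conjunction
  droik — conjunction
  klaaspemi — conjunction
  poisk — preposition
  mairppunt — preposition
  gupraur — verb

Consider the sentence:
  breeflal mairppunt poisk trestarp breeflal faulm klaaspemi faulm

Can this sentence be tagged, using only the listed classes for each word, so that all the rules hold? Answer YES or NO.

Candidates per position — 1:breeflal {preposition,conjunction}; 2:mairppunt {preposition}; 3:poisk {preposition}; 4:trestarp {verb,preposition}; 5:breeflal {preposition,conjunction}; 6:faulm {conjunction}; 7:klaaspemi {conjunction}; 8:faulm {conjunction}.
One satisfying assignment: preposition preposition preposition preposition preposition conjunction conjunction conjunction.
Check: rule 1 satisfied; rule 2 satisfied.

YES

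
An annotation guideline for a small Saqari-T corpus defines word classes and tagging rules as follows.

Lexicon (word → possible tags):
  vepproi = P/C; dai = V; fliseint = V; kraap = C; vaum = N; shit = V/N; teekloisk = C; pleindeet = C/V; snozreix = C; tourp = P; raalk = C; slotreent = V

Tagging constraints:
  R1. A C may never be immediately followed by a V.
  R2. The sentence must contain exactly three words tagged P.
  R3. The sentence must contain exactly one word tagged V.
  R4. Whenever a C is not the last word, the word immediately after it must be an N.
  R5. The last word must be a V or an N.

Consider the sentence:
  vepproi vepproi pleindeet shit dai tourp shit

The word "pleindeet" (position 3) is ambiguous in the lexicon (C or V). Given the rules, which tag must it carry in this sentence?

Candidates per position — 1:vepproi {P,C}; 2:vepproi {P,C}; 3:pleindeet {C,V}; 4:shit {V,N}; 5:dai {V}; 6:tourp {P}; 7:shit {V,N}.
Position 1: C is ruled out by rule 2; that leaves P.
Position 2: C is ruled out by rule 2; that leaves P.
Position 3: V is ruled out by rule 3; that leaves C.
Position 4: V is ruled out by rule 1; that leaves N.
Position 7: V is ruled out by rule 3; that leaves N.
The unique satisfying tagging is: P P C N V P N.
Verifying each rule — rule 1 satisfied; rule 2 satisfied; rule 3 satisfied; rule 4 satisfied; rule 5 satisfied.

C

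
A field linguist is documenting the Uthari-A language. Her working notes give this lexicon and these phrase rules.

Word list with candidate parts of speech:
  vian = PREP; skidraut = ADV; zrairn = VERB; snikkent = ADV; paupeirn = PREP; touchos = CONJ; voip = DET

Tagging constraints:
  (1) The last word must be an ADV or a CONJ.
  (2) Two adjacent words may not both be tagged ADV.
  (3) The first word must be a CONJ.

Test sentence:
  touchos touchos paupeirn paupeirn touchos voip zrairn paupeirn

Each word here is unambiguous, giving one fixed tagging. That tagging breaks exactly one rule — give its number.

Fixed tagging: CONJ CONJ PREP PREP CONJ DET VERB PREP.
Rule check: R1 violated, R2 holds, R3 holds.
Only rule 1 fails.

1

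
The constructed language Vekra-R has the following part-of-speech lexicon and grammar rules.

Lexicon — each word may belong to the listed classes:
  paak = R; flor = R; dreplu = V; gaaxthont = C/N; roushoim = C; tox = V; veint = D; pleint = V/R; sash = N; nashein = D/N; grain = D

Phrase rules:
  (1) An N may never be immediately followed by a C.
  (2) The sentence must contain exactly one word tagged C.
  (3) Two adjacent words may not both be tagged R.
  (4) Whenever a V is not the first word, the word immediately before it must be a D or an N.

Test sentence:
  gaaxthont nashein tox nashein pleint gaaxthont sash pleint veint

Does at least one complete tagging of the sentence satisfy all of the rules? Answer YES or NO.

YES

Candidates per position — 1:gaaxthont {C,N}; 2:nashein {D,N}; 3:tox {V}; 4:nashein {D,N}; 5:pleint {V,R}; 6:gaaxthont {C,N}; 7:sash {N}; 8:pleint {V,R}; 9:veint {D}.
One satisfying assignment: N D V N R C N V D.
Checking: rule 1 ok; rule 2 ok; rule 3 ok; rule 4 ok.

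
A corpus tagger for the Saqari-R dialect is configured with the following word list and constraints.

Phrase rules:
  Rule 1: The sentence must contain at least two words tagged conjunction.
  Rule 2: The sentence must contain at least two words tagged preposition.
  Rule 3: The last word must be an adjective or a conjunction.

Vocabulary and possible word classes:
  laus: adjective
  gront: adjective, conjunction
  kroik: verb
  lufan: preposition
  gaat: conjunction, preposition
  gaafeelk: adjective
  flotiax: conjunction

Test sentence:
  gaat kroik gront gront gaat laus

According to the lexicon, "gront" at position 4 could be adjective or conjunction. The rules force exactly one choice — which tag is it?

Candidates per position — 1:gaat {conjunction,preposition}; 2:kroik {verb}; 3:gront {adjective,conjunction}; 4:gront {adjective,conjunction}; 5:gaat {conjunction,preposition}; 6:laus {adjective}.
If word 1 were conjunction, no tagging could satisfy rule 2; so word 1 is preposition.
If word 5 were conjunction, no tagging could satisfy rule 2; so word 5 is preposition.
If word 3 were adjective, no tagging could satisfy rule 1; so word 3 is conjunction.
If word 4 were adjective, no tagging could satisfy rule 1; so word 4 is conjunction.
The unique satisfying tagging is: preposition verb conjunction conjunction preposition adjective.
Verifying each rule — rule 1 ✓; rule 2 ✓; rule 3 ✓.

conjunction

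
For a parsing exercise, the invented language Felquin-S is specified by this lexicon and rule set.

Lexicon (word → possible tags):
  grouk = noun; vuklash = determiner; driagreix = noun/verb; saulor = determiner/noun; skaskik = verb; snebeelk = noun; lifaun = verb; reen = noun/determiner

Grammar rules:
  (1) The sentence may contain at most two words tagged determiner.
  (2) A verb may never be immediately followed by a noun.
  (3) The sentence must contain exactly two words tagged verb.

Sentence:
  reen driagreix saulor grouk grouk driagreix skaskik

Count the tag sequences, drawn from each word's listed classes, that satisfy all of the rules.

Candidates per position — 1:reen {noun,determiner}; 2:driagreix {noun,verb}; 3:saulor {determiner,noun}; 4:grouk {noun}; 5:grouk {noun}; 6:driagreix {noun,verb}; 7:skaskik {verb}.
There are 16 candidate sequences in total.
Checking each against the rules leaves 6 sequences.
Count = 6.

6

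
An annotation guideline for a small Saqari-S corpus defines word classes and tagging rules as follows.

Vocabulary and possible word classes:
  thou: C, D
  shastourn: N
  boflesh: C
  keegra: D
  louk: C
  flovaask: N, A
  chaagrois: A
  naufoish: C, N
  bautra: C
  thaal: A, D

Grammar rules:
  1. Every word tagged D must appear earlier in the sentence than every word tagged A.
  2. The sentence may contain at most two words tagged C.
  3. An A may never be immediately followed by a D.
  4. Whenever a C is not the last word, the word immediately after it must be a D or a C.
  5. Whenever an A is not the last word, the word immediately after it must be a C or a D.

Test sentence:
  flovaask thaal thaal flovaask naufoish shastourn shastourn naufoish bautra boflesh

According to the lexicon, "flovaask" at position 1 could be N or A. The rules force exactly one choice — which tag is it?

Candidates per position — 1:flovaask {N,A}; 2:thaal {A,D}; 3:thaal {A,D}; 4:flovaask {N,A}; 5:naufoish {C,N}; 6:shastourn {N}; 7:shastourn {N}; 8:naufoish {C,N}; 9:bautra {C}; 10:boflesh {C}.
Position 3: tagging it A would leave rule 5 unsatisfiable, so it must be D.
Position 5: tagging it C would leave rule 2 unsatisfiable, so it must be N.
Position 8: tagging it C would leave rule 2 unsatisfiable, so it must be N.
Position 1: tagging it A would leave rule 1 unsatisfiable, so it must be N.
Position 2: tagging it A would leave rule 1 unsatisfiable, so it must be D.
Position 4: tagging it A would leave rule 5 unsatisfiable, so it must be N.
So the tagging must be: N D D N N N N N C C.
Check: rule 1 ✓; rule 2 ✓; rule 3 ✓; rule 4 ✓; rule 5 ✓.

N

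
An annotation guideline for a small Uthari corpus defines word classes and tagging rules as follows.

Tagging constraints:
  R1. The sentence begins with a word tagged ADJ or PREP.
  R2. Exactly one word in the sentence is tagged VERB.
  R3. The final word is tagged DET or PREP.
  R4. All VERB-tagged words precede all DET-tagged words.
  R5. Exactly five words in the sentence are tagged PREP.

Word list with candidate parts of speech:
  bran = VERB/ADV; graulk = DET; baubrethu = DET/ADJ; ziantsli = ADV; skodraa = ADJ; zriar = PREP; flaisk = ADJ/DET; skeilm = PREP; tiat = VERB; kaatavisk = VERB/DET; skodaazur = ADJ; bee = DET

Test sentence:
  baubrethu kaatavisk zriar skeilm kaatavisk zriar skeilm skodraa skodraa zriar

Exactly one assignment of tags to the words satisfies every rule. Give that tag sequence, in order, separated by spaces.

ADJ VERB PREP PREP DET PREP PREP ADJ ADJ PREP

Candidates per position — 1:baubrethu {DET,ADJ}; 2:kaatavisk {VERB,DET}; 3:zriar {PREP}; 4:skeilm {PREP}; 5:kaatavisk {VERB,DET}; 6:zriar {PREP}; 7:skeilm {PREP}; 8:skodraa {ADJ}; 9:skodraa {ADJ}; 10:zriar {PREP}.
Position 1: tagging it DET would leave rule 1 unsatisfiable, so it must be ADJ.
The remaining ambiguous positions (2, 5) are resolved jointly — only one combination satisfies every rule.
That leaves exactly one tagging: ADJ VERB PREP PREP DET PREP PREP ADJ ADJ PREP.
Rule-by-rule: rule 1 ok; rule 2 ok; rule 3 ok; rule 4 ok; rule 5 ok.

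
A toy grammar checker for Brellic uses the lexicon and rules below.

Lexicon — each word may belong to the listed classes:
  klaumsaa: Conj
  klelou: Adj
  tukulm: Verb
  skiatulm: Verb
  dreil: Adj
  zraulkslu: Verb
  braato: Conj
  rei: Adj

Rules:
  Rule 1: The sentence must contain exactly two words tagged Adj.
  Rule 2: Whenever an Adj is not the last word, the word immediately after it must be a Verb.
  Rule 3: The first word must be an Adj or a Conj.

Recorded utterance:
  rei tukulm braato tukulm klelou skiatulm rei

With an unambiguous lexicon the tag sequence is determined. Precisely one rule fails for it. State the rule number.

1

Fixed tagging: Adj Verb Conj Verb Adj Verb Adj.
Rule check: R1 fails, R2 ok, R3 ok.
Only rule 1 fails.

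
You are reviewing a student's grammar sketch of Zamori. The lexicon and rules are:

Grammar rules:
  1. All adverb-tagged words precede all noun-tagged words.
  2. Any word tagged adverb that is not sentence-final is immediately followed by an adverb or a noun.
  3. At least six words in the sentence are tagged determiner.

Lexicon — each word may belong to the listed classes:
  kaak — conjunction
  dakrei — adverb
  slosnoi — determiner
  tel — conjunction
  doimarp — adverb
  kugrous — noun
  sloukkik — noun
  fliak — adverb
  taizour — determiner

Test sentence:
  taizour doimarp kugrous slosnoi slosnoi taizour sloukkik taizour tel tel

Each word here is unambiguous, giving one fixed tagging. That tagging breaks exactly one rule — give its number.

Fixed tagging: determiner adverb noun determiner determiner determiner noun determiner conjunction conjunction.
Checking each rule: R1 holds, R2 holds, R3 violated.
Only rule 3 fails.

3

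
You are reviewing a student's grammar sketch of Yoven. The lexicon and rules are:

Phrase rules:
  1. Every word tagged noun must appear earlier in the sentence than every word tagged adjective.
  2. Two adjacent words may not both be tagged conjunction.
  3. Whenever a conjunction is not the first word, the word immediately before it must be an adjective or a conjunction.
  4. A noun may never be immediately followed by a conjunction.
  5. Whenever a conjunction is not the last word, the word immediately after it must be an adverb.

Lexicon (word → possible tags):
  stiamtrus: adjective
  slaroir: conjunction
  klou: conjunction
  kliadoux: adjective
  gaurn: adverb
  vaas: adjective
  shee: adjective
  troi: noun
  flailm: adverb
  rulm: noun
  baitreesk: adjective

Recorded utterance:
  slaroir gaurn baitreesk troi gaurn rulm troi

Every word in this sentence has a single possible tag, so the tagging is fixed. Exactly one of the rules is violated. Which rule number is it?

Fixed tagging: conjunction adverb adjective noun adverb noun noun.
Checking each rule: R1 violated, R2 holds, R3 holds, R4 holds, R5 holds.
Only rule 1 fails.

1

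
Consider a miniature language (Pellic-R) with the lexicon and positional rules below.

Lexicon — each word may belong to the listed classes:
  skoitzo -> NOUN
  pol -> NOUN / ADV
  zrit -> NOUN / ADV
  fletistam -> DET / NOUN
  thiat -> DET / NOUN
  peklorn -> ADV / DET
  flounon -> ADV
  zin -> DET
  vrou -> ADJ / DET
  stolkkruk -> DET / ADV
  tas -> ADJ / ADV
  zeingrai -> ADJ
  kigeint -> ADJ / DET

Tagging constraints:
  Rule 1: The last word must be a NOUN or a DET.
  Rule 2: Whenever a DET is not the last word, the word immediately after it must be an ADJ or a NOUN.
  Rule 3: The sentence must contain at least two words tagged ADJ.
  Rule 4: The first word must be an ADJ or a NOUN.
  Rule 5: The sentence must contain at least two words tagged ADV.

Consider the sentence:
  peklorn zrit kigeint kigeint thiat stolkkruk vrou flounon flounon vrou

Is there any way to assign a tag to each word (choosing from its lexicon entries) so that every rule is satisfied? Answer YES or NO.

NO

Candidates per position — 1:peklorn {ADV,DET}; 2:zrit {NOUN,ADV}; 3:kigeint {ADJ,DET}; 4:kigeint {ADJ,DET}; 5:thiat {DET,NOUN}; 6:stolkkruk {DET,ADV}; 7:vrou {ADJ,DET}; 8:flounon {ADV}; 9:flounon {ADV}; 10:vrou {ADJ,DET}.
Rule 4 cannot be satisfied by any choice of tags from the lexicon.
So there is no consistent tagging.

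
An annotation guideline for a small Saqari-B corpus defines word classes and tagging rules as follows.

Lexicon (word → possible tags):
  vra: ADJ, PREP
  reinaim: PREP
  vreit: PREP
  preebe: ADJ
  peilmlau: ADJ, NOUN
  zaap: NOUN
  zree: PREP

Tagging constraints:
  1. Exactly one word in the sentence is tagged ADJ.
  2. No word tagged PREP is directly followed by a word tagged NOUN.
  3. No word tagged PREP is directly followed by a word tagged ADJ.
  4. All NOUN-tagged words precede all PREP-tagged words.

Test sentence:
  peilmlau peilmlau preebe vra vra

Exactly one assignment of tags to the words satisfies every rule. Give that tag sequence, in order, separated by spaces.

NOUN NOUN ADJ PREP PREP

Candidates per position — 1:peilmlau {ADJ,NOUN}; 2:peilmlau {ADJ,NOUN}; 3:preebe {ADJ}; 4:vra {ADJ,PREP}; 5:vra {ADJ,PREP}.
If word 1 were ADJ, no tagging could satisfy rule 1; so word 1 is NOUN.
If word 2 were ADJ, no tagging could satisfy rule 1; so word 2 is NOUN.
If word 4 were ADJ, no tagging could satisfy rule 1; so word 4 is PREP.
If word 5 were ADJ, no tagging could satisfy rule 1; so word 5 is PREP.
The only consistent sequence is: NOUN NOUN ADJ PREP PREP.
Check: rule 1 ✓; rule 2 ✓; rule 3 ✓; rule 4 ✓.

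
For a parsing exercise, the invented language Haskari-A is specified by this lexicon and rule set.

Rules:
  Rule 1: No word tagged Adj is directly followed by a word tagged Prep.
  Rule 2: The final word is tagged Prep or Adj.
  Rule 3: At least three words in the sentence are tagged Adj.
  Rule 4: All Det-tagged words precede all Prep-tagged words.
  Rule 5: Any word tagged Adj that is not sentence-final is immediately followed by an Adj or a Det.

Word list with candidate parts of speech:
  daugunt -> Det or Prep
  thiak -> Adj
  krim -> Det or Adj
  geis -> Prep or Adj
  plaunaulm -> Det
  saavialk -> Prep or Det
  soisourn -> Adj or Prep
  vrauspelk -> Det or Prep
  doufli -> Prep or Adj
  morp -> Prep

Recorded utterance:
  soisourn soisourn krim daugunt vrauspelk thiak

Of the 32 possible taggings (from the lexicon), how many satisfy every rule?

Candidates per position — 1:soisourn {Adj,Prep}; 2:soisourn {Adj,Prep}; 3:krim {Det,Adj}; 4:daugunt {Det,Prep}; 5:vrauspelk {Det,Prep}; 6:thiak {Adj}.
There are 32 candidate sequences in total.
The sequences that satisfy every rule: Adj Adj Det Det Det Adj; Adj Adj Det Det Prep Adj; Adj Adj Det Prep Prep Adj; Adj Adj Adj Det Det Adj; Adj Adj Adj Det Prep Adj.
Count = 5.

5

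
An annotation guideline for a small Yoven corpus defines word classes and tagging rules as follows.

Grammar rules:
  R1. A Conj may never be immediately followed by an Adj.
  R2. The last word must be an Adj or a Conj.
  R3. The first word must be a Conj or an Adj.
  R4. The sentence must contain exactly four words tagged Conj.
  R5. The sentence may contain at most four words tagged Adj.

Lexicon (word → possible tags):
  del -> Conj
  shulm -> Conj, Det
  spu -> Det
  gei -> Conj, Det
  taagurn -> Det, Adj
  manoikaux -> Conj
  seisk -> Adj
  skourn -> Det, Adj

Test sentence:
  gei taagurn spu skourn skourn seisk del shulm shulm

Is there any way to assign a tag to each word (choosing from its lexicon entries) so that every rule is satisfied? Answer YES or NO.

YES

Candidates per position — 1:gei {Conj,Det}; 2:taagurn {Det,Adj}; 3:spu {Det}; 4:skourn {Det,Adj}; 5:skourn {Det,Adj}; 6:seisk {Adj}; 7:del {Conj}; 8:shulm {Conj,Det}; 9:shulm {Conj,Det}.
One satisfying assignment: Conj Det Det Adj Adj Adj Conj Conj Conj.
Check: rule 1 satisfied; rule 2 satisfied; rule 3 satisfied; rule 4 satisfied; rule 5 satisfied.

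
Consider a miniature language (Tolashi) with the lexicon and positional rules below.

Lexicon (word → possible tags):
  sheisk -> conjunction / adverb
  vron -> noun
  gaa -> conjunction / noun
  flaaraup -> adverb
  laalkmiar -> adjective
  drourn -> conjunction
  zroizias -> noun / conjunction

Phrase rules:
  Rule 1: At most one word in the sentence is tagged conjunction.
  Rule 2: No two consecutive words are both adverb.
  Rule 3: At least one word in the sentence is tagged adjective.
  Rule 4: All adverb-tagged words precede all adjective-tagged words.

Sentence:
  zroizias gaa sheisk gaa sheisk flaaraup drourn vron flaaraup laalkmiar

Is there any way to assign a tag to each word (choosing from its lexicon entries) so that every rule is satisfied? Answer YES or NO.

Candidates per position — 1:zroizias {noun,conjunction}; 2:gaa {conjunction,noun}; 3:sheisk {conjunction,adverb}; 4:gaa {conjunction,noun}; 5:sheisk {conjunction,adverb}; 6:flaaraup {adverb}; 7:drourn {conjunction}; 8:vron {noun}; 9:flaaraup {adverb}; 10:laalkmiar {adjective}.
Every candidate sequence violates at least one rule; no consistent tagging exists.

NO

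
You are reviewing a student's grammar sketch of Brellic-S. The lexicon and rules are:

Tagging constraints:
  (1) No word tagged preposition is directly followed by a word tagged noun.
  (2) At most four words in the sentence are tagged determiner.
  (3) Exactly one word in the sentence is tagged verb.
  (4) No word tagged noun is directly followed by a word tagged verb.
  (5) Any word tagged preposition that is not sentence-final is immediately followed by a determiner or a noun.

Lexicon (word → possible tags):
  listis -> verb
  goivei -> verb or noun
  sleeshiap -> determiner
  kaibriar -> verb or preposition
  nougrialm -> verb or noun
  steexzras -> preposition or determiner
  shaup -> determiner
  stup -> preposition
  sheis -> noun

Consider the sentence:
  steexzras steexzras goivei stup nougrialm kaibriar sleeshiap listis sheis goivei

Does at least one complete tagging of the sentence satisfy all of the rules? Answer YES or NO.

Candidates per position — 1:steexzras {preposition,determiner}; 2:steexzras {preposition,determiner}; 3:goivei {verb,noun}; 4:stup {preposition}; 5:nougrialm {verb,noun}; 6:kaibriar {verb,preposition}; 7:sleeshiap {determiner}; 8:listis {verb}; 9:sheis {noun}; 10:goivei {verb,noun}.
Every candidate sequence violates at least one rule; no consistent tagging exists.

NO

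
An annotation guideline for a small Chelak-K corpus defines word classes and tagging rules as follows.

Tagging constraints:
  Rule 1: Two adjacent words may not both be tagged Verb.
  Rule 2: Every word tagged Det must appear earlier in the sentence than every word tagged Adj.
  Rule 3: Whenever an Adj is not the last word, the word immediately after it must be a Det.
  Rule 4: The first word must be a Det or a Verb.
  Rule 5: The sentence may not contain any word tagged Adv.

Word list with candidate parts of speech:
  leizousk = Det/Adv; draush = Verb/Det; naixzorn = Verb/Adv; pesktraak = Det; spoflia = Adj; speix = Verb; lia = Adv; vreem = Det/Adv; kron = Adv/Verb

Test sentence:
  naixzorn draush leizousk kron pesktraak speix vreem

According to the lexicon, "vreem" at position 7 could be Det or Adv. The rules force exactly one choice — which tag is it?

Det

Candidates per position — 1:naixzorn {Verb,Adv}; 2:draush {Verb,Det}; 3:leizousk {Det,Adv}; 4:kron {Adv,Verb}; 5:pesktraak {Det}; 6:speix {Verb}; 7:vreem {Det,Adv}.
If word 1 were Adv, no tagging could satisfy rule 4; so word 1 is Verb.
If word 2 were Verb, no tagging could satisfy rule 1; so word 2 is Det.
If word 3 were Adv, no tagging could satisfy rule 5; so word 3 is Det.
If word 4 were Adv, no tagging could satisfy rule 5; so word 4 is Verb.
If word 7 were Adv, no tagging could satisfy rule 5; so word 7 is Det.
So the tagging must be: Verb Det Det Verb Det Verb Det.
Rule-by-rule: rule 1 satisfied; rule 2 satisfied; rule 3 satisfied; rule 4 satisfied; rule 5 satisfied.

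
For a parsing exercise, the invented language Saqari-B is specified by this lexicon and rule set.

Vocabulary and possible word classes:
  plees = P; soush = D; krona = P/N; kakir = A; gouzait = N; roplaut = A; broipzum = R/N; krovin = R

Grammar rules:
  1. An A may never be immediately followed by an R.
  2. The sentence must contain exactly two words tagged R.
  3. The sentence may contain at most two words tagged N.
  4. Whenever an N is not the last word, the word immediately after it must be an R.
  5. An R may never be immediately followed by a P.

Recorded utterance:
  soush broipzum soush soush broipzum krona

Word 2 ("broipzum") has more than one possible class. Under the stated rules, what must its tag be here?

Candidates per position — 1:soush {D}; 2:broipzum {R,N}; 3:soush {D}; 4:soush {D}; 5:broipzum {R,N}; 6:krona {P,N}.
At position 2, choosing N makes rule 2 impossible to satisfy; hence R.
At position 5, choosing N makes rule 2 impossible to satisfy; hence R.
At position 6, choosing P makes rule 5 impossible to satisfy; hence N.
The unique satisfying tagging is: D R D D R N.
Checking: rule 1 ✓; rule 2 ✓; rule 3 ✓; rule 4 ✓; rule 5 ✓.

R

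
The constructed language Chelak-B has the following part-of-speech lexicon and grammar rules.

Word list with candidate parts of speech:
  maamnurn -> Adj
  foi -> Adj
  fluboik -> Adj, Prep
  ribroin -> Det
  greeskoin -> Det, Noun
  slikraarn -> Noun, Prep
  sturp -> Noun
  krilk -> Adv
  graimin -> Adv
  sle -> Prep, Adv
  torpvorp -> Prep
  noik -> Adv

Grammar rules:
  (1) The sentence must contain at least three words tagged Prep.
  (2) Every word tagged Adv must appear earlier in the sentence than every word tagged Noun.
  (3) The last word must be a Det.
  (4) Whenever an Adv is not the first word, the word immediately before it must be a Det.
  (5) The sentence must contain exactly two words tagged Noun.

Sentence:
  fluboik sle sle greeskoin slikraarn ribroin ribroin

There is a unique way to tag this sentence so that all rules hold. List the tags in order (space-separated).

Prep Prep Prep Noun Noun Det Det

Candidates per position — 1:fluboik {Adj,Prep}; 2:sle {Prep,Adv}; 3:sle {Prep,Adv}; 4:greeskoin {Det,Noun}; 5:slikraarn {Noun,Prep}; 6:ribroin {Det}; 7:ribroin {Det}.
Word 2 cannot be Adv — rule 4 would then fail for every completion. It is Prep.
Word 3 cannot be Adv — rule 4 would then fail for every completion. It is Prep.
Word 4 cannot be Det — rule 5 would then fail for every completion. It is Noun.
Word 5 cannot be Prep — rule 5 would then fail for every completion. It is Noun.
Word 1 cannot be Adj — rule 1 would then fail for every completion. It is Prep.
The only consistent sequence is: Prep Prep Prep Noun Noun Det Det.
Checking: rule 1 satisfied; rule 2 satisfied; rule 3 satisfied; rule 4 satisfied; rule 5 satisfied.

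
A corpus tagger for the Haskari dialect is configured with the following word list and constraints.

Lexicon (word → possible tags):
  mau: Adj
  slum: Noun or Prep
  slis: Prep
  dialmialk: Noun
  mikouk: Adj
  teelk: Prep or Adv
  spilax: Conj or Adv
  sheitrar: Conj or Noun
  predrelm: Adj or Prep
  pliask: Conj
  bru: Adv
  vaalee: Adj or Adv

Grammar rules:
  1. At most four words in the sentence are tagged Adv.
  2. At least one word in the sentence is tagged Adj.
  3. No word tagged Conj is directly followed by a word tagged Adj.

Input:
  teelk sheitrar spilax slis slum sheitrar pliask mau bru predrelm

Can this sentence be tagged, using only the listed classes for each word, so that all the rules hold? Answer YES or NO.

Candidates per position — 1:teelk {Prep,Adv}; 2:sheitrar {Conj,Noun}; 3:spilax {Conj,Adv}; 4:slis {Prep}; 5:slum {Noun,Prep}; 6:sheitrar {Conj,Noun}; 7:pliask {Conj}; 8:mau {Adj}; 9:bru {Adv}; 10:predrelm {Adj,Prep}.
Rule 3 cannot be satisfied by any choice of tags from the lexicon.
So there is no consistent tagging.

NO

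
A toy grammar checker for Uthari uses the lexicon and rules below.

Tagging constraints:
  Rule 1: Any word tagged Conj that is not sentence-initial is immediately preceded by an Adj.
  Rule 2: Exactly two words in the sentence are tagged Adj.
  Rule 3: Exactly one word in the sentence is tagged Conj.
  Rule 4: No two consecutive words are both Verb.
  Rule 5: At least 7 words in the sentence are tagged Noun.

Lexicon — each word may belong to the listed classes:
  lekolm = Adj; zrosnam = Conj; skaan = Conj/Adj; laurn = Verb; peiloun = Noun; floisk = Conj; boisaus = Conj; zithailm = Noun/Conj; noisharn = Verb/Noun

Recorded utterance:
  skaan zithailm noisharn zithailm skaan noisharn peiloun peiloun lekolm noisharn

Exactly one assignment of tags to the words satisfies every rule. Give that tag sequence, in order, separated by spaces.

Candidates per position — 1:skaan {Conj,Adj}; 2:zithailm {Noun,Conj}; 3:noisharn {Verb,Noun}; 4:zithailm {Noun,Conj}; 5:skaan {Conj,Adj}; 6:noisharn {Verb,Noun}; 7:peiloun {Noun}; 8:peiloun {Noun}; 9:lekolm {Adj}; 10:noisharn {Verb,Noun}.
If word 2 were Conj, no tagging could satisfy rule 5; so word 2 is Noun.
If word 3 were Verb, no tagging could satisfy rule 5; so word 3 is Noun.
If word 4 were Conj, no tagging could satisfy rule 1; so word 4 is Noun.
If word 5 were Conj, no tagging could satisfy rule 1; so word 5 is Adj.
If word 6 were Verb, no tagging could satisfy rule 5; so word 6 is Noun.
If word 10 were Verb, no tagging could satisfy rule 5; so word 10 is Noun.
If word 1 were Adj, no tagging could satisfy rule 2; so word 1 is Conj.
So the tagging must be: Conj Noun Noun Noun Adj Noun Noun Noun Adj Noun.
Check: rule 1 ok; rule 2 ok; rule 3 ok; rule 4 ok; rule 5 ok.

Conj Noun Noun Noun Adj Noun Noun Noun Adj Noun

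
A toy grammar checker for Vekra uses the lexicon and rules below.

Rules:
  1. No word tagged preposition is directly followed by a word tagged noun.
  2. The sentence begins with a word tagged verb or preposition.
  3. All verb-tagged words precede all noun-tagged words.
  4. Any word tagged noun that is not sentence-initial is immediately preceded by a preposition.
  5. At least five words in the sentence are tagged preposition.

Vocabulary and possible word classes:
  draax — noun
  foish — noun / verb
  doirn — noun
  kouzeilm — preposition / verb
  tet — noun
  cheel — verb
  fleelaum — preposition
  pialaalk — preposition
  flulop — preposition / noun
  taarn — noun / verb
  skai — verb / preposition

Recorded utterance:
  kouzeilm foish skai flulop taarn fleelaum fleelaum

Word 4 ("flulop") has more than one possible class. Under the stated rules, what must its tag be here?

Candidates per position — 1:kouzeilm {preposition,verb}; 2:foish {noun,verb}; 3:skai {verb,preposition}; 4:flulop {preposition,noun}; 5:taarn {noun,verb}; 6:fleelaum {preposition}; 7:fleelaum {preposition}.
Position 1: tagging it verb would leave rule 5 unsatisfiable, so it must be preposition.
Position 2: tagging it noun would leave rule 1 unsatisfiable, so it must be verb.
Position 3: tagging it verb would leave rule 5 unsatisfiable, so it must be preposition.
Position 4: tagging it noun would leave rule 1 unsatisfiable, so it must be preposition.
Position 5: tagging it noun would leave rule 1 unsatisfiable, so it must be verb.
So the tagging must be: preposition verb preposition preposition verb preposition preposition.
Check: rule 1 ✓; rule 2 ✓; rule 3 ✓; rule 4 ✓; rule 5 ✓.

preposition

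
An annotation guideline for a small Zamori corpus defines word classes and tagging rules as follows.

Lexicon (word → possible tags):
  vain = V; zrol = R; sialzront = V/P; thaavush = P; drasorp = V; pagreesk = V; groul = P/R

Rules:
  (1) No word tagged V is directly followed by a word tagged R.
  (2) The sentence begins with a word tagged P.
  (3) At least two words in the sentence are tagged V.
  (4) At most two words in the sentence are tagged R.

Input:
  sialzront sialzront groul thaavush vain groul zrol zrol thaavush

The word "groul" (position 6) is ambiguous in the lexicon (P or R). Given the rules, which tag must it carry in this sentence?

P

Candidates per position — 1:sialzront {V,P}; 2:sialzront {V,P}; 3:groul {P,R}; 4:thaavush {P}; 5:vain {V}; 6:groul {P,R}; 7:zrol {R}; 8:zrol {R}; 9:thaavush {P}.
If word 1 were V, no tagging could satisfy rule 2; so word 1 is P.
If word 2 were P, no tagging could satisfy rule 3; so word 2 is V.
If word 3 were R, no tagging could satisfy rule 1; so word 3 is P.
If word 6 were R, no tagging could satisfy rule 1; so word 6 is P.
The unique satisfying tagging is: P V P P V P R R P.
Verifying each rule — rule 1 satisfied; rule 2 satisfied; rule 3 satisfied; rule 4 satisfied.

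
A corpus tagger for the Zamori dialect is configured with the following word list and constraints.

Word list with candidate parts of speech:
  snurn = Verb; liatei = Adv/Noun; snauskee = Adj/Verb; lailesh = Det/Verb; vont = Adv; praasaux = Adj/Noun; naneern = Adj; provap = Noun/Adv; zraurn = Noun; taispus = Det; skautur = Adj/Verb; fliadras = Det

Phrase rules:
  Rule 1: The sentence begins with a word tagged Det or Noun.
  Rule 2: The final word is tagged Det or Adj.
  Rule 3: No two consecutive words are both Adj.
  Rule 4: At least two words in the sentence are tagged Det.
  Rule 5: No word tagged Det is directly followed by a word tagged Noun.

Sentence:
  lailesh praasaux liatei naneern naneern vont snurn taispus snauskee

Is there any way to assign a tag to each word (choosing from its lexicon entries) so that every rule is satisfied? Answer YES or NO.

NO

Candidates per position — 1:lailesh {Det,Verb}; 2:praasaux {Adj,Noun}; 3:liatei {Adv,Noun}; 4:naneern {Adj}; 5:naneern {Adj}; 6:vont {Adv}; 7:snurn {Verb}; 8:taispus {Det}; 9:snauskee {Adj,Verb}.
Rule 3 cannot be satisfied by any choice of tags from the lexicon.
So there is no consistent tagging.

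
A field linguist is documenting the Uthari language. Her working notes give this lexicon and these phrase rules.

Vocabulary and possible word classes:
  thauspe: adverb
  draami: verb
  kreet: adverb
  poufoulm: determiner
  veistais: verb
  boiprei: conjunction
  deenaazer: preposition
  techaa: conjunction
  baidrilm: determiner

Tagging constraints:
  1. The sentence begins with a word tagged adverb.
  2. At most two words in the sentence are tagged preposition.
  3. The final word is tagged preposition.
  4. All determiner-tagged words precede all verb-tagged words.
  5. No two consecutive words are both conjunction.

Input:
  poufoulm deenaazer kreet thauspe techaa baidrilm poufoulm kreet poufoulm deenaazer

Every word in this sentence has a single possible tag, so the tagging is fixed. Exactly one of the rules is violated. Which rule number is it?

1

Fixed tagging: determiner preposition adverb adverb conjunction determiner determiner adverb determiner preposition.
Checking each rule: R1 violated, R2 holds, R3 holds, R4 holds, R5 holds.
Only rule 1 fails.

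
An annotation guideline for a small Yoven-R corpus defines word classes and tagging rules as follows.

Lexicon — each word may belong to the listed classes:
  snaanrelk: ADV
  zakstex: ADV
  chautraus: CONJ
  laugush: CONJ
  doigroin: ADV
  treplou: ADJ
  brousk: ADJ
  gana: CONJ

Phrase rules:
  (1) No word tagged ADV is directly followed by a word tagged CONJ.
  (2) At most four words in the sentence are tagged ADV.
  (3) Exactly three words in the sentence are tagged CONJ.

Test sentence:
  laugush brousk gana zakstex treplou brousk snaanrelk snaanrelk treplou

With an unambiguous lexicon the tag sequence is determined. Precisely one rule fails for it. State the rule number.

Fixed tagging: CONJ ADJ CONJ ADV ADJ ADJ ADV ADV ADJ.
Rule check: R1 pass, R2 pass, R3 fail.
Only rule 3 fails.

3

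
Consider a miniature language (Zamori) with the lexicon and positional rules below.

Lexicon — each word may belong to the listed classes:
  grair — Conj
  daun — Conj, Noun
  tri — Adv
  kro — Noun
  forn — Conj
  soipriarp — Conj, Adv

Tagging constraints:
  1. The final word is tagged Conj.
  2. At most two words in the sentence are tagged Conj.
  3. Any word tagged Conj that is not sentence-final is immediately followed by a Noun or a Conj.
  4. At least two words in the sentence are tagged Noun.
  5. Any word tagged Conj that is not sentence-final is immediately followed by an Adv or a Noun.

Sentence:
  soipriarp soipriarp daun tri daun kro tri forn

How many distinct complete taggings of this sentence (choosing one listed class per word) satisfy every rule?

Candidates per position — 1:soipriarp {Conj,Adv}; 2:soipriarp {Conj,Adv}; 3:daun {Conj,Noun}; 4:tri {Adv}; 5:daun {Conj,Noun}; 6:kro {Noun}; 7:tri {Adv}; 8:forn {Conj}.
There are 16 candidate sequences in total.
The sequences that satisfy every rule: Adv Conj Noun Adv Noun Noun Adv Conj; Adv Adv Noun Adv Conj Noun Adv Conj; Adv Adv Noun Adv Noun Noun Adv Conj.
Count = 3.

3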